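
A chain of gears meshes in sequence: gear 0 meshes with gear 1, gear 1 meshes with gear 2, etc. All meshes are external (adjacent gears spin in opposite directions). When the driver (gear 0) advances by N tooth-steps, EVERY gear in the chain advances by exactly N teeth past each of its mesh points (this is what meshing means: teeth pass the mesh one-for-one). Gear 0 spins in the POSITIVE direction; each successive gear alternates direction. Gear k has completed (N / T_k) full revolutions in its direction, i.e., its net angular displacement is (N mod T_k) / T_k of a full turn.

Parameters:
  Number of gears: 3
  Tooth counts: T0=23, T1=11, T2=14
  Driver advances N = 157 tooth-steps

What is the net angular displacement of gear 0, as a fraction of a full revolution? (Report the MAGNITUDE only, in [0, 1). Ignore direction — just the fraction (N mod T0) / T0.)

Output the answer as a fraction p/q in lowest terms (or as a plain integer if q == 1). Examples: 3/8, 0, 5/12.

Chain of 3 gears, tooth counts: [23, 11, 14]
  gear 0: T0=23, direction=positive, advance = 157 mod 23 = 19 teeth = 19/23 turn
  gear 1: T1=11, direction=negative, advance = 157 mod 11 = 3 teeth = 3/11 turn
  gear 2: T2=14, direction=positive, advance = 157 mod 14 = 3 teeth = 3/14 turn
Gear 0: 157 mod 23 = 19
Fraction = 19 / 23 = 19/23 (gcd(19,23)=1) = 19/23

Answer: 19/23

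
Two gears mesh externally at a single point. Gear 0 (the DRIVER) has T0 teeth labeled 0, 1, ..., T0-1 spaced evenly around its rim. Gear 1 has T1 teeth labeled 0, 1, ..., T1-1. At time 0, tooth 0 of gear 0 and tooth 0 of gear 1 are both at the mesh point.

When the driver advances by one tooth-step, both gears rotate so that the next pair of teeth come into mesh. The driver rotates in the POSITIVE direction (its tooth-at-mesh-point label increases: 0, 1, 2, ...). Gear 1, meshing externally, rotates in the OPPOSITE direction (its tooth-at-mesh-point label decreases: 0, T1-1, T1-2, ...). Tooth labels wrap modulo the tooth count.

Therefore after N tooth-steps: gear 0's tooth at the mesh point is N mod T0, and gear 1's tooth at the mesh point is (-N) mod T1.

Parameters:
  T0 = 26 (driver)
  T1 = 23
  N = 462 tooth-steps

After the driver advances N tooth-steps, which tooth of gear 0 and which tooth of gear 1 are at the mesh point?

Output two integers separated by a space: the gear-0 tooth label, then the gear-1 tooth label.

Answer: 20 21

Derivation:
Gear 0 (driver, T0=26): tooth at mesh = N mod T0
  462 = 17 * 26 + 20, so 462 mod 26 = 20
  gear 0 tooth = 20
Gear 1 (driven, T1=23): tooth at mesh = (-N) mod T1
  462 = 20 * 23 + 2, so 462 mod 23 = 2
  (-462) mod 23 = (-2) mod 23 = 23 - 2 = 21
Mesh after 462 steps: gear-0 tooth 20 meets gear-1 tooth 21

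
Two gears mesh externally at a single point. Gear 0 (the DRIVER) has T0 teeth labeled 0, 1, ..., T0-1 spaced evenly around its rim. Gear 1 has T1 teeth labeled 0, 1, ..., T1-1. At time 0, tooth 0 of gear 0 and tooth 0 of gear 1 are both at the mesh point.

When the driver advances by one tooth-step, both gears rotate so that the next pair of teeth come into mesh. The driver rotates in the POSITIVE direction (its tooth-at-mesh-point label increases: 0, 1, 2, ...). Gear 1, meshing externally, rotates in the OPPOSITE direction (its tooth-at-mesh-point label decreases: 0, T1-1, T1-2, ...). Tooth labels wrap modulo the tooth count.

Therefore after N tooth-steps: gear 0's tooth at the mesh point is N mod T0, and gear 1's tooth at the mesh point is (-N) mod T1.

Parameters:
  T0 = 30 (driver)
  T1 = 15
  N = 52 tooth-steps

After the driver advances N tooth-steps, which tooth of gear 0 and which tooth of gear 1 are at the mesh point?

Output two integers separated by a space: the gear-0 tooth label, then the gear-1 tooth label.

Answer: 22 8

Derivation:
Gear 0 (driver, T0=30): tooth at mesh = N mod T0
  52 = 1 * 30 + 22, so 52 mod 30 = 22
  gear 0 tooth = 22
Gear 1 (driven, T1=15): tooth at mesh = (-N) mod T1
  52 = 3 * 15 + 7, so 52 mod 15 = 7
  (-52) mod 15 = (-7) mod 15 = 15 - 7 = 8
Mesh after 52 steps: gear-0 tooth 22 meets gear-1 tooth 8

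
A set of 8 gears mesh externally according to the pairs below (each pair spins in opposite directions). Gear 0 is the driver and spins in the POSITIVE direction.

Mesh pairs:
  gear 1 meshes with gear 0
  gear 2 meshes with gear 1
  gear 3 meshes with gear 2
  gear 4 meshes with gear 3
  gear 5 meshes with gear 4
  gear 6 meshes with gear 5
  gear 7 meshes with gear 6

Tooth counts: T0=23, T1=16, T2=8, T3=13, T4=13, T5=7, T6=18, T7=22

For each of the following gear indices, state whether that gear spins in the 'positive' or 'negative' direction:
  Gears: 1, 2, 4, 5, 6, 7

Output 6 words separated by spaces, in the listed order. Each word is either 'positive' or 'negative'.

Answer: negative positive positive negative positive negative

Derivation:
Gear 0 (driver): positive (depth 0)
  gear 1: meshes with gear 0 -> depth 1 -> negative (opposite of gear 0)
  gear 2: meshes with gear 1 -> depth 2 -> positive (opposite of gear 1)
  gear 3: meshes with gear 2 -> depth 3 -> negative (opposite of gear 2)
  gear 4: meshes with gear 3 -> depth 4 -> positive (opposite of gear 3)
  gear 5: meshes with gear 4 -> depth 5 -> negative (opposite of gear 4)
  gear 6: meshes with gear 5 -> depth 6 -> positive (opposite of gear 5)
  gear 7: meshes with gear 6 -> depth 7 -> negative (opposite of gear 6)
Queried indices 1, 2, 4, 5, 6, 7 -> negative, positive, positive, negative, positive, negative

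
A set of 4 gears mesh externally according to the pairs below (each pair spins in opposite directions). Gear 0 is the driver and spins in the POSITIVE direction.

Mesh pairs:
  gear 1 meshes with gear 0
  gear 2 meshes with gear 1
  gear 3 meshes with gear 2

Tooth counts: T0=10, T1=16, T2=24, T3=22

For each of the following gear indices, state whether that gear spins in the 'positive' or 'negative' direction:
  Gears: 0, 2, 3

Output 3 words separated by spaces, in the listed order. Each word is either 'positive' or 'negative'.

Answer: positive positive negative

Derivation:
Gear 0 (driver): positive (depth 0)
  gear 1: meshes with gear 0 -> depth 1 -> negative (opposite of gear 0)
  gear 2: meshes with gear 1 -> depth 2 -> positive (opposite of gear 1)
  gear 3: meshes with gear 2 -> depth 3 -> negative (opposite of gear 2)
Queried indices 0, 2, 3 -> positive, positive, negative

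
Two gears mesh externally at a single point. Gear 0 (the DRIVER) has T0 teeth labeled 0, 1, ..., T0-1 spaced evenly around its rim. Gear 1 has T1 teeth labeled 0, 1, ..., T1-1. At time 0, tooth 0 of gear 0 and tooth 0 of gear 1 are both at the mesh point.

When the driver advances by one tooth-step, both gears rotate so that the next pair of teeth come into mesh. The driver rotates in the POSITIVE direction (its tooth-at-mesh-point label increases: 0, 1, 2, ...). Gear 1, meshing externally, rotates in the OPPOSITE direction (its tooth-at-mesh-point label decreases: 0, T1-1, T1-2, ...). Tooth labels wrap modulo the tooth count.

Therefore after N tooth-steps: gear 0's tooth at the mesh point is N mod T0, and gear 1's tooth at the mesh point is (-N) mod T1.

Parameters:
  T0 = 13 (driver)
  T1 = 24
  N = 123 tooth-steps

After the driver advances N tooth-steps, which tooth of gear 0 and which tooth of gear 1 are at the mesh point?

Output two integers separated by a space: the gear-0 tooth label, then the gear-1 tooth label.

Answer: 6 21

Derivation:
Gear 0 (driver, T0=13): tooth at mesh = N mod T0
  123 = 9 * 13 + 6, so 123 mod 13 = 6
  gear 0 tooth = 6
Gear 1 (driven, T1=24): tooth at mesh = (-N) mod T1
  123 = 5 * 24 + 3, so 123 mod 24 = 3
  (-123) mod 24 = (-3) mod 24 = 24 - 3 = 21
Mesh after 123 steps: gear-0 tooth 6 meets gear-1 tooth 21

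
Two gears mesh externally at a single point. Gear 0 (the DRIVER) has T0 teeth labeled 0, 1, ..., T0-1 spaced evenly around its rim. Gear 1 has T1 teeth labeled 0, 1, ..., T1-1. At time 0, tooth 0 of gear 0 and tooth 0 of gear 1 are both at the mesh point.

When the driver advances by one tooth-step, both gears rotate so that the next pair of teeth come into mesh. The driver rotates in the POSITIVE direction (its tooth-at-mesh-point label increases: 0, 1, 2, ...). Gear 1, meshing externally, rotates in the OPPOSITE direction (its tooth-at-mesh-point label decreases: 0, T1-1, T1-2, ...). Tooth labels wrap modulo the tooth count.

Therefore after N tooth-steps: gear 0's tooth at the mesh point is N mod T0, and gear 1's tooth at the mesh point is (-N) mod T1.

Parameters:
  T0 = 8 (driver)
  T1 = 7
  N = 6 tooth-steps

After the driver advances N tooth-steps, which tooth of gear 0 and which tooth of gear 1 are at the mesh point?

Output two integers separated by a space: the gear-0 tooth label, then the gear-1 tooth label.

Gear 0 (driver, T0=8): tooth at mesh = N mod T0
  6 = 0 * 8 + 6, so 6 mod 8 = 6
  gear 0 tooth = 6
Gear 1 (driven, T1=7): tooth at mesh = (-N) mod T1
  6 = 0 * 7 + 6, so 6 mod 7 = 6
  (-6) mod 7 = (-6) mod 7 = 7 - 6 = 1
Mesh after 6 steps: gear-0 tooth 6 meets gear-1 tooth 1

Answer: 6 1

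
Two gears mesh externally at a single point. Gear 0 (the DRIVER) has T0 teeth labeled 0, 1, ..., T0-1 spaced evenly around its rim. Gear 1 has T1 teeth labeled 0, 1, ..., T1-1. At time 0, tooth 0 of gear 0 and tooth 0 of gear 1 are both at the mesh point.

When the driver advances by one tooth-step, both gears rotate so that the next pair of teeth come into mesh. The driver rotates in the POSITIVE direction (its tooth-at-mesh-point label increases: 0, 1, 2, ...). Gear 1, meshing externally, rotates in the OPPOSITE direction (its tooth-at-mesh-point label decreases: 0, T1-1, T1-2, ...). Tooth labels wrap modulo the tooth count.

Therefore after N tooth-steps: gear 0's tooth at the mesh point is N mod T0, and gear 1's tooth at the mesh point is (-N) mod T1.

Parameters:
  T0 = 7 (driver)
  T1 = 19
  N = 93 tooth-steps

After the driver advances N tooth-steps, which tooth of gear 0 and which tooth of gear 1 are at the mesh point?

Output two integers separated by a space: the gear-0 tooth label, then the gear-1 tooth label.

Gear 0 (driver, T0=7): tooth at mesh = N mod T0
  93 = 13 * 7 + 2, so 93 mod 7 = 2
  gear 0 tooth = 2
Gear 1 (driven, T1=19): tooth at mesh = (-N) mod T1
  93 = 4 * 19 + 17, so 93 mod 19 = 17
  (-93) mod 19 = (-17) mod 19 = 19 - 17 = 2
Mesh after 93 steps: gear-0 tooth 2 meets gear-1 tooth 2

Answer: 2 2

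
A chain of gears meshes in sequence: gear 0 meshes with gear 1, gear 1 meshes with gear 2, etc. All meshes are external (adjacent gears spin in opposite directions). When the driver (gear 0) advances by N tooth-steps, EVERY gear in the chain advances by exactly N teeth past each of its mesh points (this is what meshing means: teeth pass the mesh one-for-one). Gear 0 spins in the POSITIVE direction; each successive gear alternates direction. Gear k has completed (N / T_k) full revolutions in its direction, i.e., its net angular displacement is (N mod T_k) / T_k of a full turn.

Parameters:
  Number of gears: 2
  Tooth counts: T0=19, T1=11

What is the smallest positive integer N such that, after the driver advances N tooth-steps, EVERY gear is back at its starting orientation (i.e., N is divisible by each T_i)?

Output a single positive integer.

Gear k returns to start when N is a multiple of T_k.
All gears at start simultaneously when N is a common multiple of [19, 11]; the smallest such N is lcm(19, 11).
Start: lcm = T0 = 19
Fold in T1=11: gcd(19, 11) = 1; lcm(19, 11) = 19 * 11 / 1 = 209 / 1 = 209
Full cycle length = 209

Answer: 209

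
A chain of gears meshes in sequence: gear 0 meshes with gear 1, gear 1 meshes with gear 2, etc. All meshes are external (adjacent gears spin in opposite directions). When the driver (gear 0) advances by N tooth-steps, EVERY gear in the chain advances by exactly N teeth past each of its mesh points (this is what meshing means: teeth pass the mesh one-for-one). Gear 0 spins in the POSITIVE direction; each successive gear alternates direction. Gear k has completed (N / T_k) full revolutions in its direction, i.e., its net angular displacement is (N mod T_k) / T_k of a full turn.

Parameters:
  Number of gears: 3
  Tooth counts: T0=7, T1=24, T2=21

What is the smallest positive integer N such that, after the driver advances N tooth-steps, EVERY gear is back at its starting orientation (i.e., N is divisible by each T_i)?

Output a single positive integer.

Gear k returns to start when N is a multiple of T_k.
All gears at start simultaneously when N is a common multiple of [7, 24, 21]; the smallest such N is lcm(7, 24, 21).
Start: lcm = T0 = 7
Fold in T1=24: gcd(7, 24) = 1; lcm(7, 24) = 7 * 24 / 1 = 168 / 1 = 168
Fold in T2=21: gcd(168, 21) = 21; lcm(168, 21) = 168 * 21 / 21 = 3528 / 21 = 168
Full cycle length = 168

Answer: 168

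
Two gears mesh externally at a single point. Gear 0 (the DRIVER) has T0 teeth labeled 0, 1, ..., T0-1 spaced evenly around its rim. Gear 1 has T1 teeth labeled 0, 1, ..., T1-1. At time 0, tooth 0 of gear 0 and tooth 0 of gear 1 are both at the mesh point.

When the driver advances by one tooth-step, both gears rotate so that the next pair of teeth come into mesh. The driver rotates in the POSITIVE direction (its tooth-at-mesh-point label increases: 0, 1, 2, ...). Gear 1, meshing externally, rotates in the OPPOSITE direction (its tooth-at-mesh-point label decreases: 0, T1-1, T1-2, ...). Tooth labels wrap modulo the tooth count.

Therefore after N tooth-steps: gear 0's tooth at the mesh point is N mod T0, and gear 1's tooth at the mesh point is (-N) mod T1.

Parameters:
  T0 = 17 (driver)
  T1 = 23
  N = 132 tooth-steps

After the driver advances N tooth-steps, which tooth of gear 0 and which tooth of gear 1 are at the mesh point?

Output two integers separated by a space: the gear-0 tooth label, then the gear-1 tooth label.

Answer: 13 6

Derivation:
Gear 0 (driver, T0=17): tooth at mesh = N mod T0
  132 = 7 * 17 + 13, so 132 mod 17 = 13
  gear 0 tooth = 13
Gear 1 (driven, T1=23): tooth at mesh = (-N) mod T1
  132 = 5 * 23 + 17, so 132 mod 23 = 17
  (-132) mod 23 = (-17) mod 23 = 23 - 17 = 6
Mesh after 132 steps: gear-0 tooth 13 meets gear-1 tooth 6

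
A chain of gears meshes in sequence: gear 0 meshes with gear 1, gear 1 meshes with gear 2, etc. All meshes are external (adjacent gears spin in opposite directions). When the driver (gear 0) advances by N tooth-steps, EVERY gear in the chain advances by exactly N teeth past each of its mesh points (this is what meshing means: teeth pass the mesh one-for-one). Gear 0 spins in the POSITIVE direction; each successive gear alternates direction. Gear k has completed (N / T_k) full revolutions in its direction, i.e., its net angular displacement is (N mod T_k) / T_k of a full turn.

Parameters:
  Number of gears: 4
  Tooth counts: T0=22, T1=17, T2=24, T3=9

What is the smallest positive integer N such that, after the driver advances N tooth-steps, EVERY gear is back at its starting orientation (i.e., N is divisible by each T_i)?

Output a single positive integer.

Answer: 13464

Derivation:
Gear k returns to start when N is a multiple of T_k.
All gears at start simultaneously when N is a common multiple of [22, 17, 24, 9]; the smallest such N is lcm(22, 17, 24, 9).
Start: lcm = T0 = 22
Fold in T1=17: gcd(22, 17) = 1; lcm(22, 17) = 22 * 17 / 1 = 374 / 1 = 374
Fold in T2=24: gcd(374, 24) = 2; lcm(374, 24) = 374 * 24 / 2 = 8976 / 2 = 4488
Fold in T3=9: gcd(4488, 9) = 3; lcm(4488, 9) = 4488 * 9 / 3 = 40392 / 3 = 13464
Full cycle length = 13464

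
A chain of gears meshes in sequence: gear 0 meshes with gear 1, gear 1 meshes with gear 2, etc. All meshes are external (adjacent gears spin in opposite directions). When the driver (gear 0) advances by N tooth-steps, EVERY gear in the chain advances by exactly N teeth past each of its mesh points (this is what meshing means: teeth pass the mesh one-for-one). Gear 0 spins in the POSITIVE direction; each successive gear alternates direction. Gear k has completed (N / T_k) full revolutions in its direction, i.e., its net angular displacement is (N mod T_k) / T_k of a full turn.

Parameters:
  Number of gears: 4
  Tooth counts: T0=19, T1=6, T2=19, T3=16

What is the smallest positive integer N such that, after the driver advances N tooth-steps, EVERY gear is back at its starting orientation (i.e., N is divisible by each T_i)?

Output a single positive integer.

Gear k returns to start when N is a multiple of T_k.
All gears at start simultaneously when N is a common multiple of [19, 6, 19, 16]; the smallest such N is lcm(19, 6, 19, 16).
Start: lcm = T0 = 19
Fold in T1=6: gcd(19, 6) = 1; lcm(19, 6) = 19 * 6 / 1 = 114 / 1 = 114
Fold in T2=19: gcd(114, 19) = 19; lcm(114, 19) = 114 * 19 / 19 = 2166 / 19 = 114
Fold in T3=16: gcd(114, 16) = 2; lcm(114, 16) = 114 * 16 / 2 = 1824 / 2 = 912
Full cycle length = 912

Answer: 912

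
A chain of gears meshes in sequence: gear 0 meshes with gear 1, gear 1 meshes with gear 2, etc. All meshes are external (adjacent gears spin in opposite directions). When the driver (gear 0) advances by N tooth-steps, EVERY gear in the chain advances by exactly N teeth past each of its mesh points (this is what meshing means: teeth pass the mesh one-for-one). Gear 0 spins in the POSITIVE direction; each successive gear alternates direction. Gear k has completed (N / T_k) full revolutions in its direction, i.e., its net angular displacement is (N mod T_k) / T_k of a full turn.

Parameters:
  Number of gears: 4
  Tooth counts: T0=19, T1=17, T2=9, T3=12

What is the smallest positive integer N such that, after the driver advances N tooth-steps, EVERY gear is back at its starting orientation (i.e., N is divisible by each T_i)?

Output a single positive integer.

Gear k returns to start when N is a multiple of T_k.
All gears at start simultaneously when N is a common multiple of [19, 17, 9, 12]; the smallest such N is lcm(19, 17, 9, 12).
Start: lcm = T0 = 19
Fold in T1=17: gcd(19, 17) = 1; lcm(19, 17) = 19 * 17 / 1 = 323 / 1 = 323
Fold in T2=9: gcd(323, 9) = 1; lcm(323, 9) = 323 * 9 / 1 = 2907 / 1 = 2907
Fold in T3=12: gcd(2907, 12) = 3; lcm(2907, 12) = 2907 * 12 / 3 = 34884 / 3 = 11628
Full cycle length = 11628

Answer: 11628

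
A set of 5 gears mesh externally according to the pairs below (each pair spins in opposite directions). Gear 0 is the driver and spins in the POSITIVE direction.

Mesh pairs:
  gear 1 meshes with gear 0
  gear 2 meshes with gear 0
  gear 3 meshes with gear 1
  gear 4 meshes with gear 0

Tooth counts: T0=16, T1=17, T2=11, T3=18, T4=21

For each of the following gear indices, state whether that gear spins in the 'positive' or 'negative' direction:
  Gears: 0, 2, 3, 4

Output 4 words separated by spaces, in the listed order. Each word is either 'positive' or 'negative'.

Gear 0 (driver): positive (depth 0)
  gear 1: meshes with gear 0 -> depth 1 -> negative (opposite of gear 0)
  gear 2: meshes with gear 0 -> depth 1 -> negative (opposite of gear 0)
  gear 3: meshes with gear 1 -> depth 2 -> positive (opposite of gear 1)
  gear 4: meshes with gear 0 -> depth 1 -> negative (opposite of gear 0)
Queried indices 0, 2, 3, 4 -> positive, negative, positive, negative

Answer: positive negative positive negative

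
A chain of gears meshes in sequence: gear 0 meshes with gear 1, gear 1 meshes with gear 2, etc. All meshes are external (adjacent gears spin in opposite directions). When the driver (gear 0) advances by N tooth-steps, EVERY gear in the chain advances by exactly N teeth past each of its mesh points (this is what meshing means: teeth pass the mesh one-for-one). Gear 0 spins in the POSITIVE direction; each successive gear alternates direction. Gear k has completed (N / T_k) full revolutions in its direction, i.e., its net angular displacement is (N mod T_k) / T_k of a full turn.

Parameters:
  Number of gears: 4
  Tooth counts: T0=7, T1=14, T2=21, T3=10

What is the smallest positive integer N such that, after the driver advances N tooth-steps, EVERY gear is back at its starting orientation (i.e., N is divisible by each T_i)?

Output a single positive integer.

Gear k returns to start when N is a multiple of T_k.
All gears at start simultaneously when N is a common multiple of [7, 14, 21, 10]; the smallest such N is lcm(7, 14, 21, 10).
Start: lcm = T0 = 7
Fold in T1=14: gcd(7, 14) = 7; lcm(7, 14) = 7 * 14 / 7 = 98 / 7 = 14
Fold in T2=21: gcd(14, 21) = 7; lcm(14, 21) = 14 * 21 / 7 = 294 / 7 = 42
Fold in T3=10: gcd(42, 10) = 2; lcm(42, 10) = 42 * 10 / 2 = 420 / 2 = 210
Full cycle length = 210

Answer: 210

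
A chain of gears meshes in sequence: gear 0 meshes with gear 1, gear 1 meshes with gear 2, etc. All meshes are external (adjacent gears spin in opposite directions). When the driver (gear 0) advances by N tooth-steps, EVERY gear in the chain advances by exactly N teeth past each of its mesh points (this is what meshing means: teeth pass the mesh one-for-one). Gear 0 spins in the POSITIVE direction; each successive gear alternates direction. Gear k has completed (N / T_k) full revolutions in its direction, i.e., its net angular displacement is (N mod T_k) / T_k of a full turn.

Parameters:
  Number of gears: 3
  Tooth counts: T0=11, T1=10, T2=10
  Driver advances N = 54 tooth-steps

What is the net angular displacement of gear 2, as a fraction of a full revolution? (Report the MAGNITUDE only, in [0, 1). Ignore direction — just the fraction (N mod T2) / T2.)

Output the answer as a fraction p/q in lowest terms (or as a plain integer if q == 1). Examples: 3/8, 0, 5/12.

Chain of 3 gears, tooth counts: [11, 10, 10]
  gear 0: T0=11, direction=positive, advance = 54 mod 11 = 10 teeth = 10/11 turn
  gear 1: T1=10, direction=negative, advance = 54 mod 10 = 4 teeth = 4/10 turn
  gear 2: T2=10, direction=positive, advance = 54 mod 10 = 4 teeth = 4/10 turn
Gear 2: 54 mod 10 = 4
Fraction = 4 / 10 = 2/5 (gcd(4,10)=2) = 2/5

Answer: 2/5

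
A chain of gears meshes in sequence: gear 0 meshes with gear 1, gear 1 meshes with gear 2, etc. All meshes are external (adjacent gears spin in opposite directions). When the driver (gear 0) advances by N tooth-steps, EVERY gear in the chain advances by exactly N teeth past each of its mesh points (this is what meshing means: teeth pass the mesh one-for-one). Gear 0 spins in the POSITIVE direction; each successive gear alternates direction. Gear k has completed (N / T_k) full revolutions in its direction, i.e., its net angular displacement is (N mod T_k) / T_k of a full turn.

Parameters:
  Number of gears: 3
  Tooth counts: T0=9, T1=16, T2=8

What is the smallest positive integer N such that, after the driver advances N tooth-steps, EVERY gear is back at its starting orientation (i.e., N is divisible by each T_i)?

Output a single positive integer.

Gear k returns to start when N is a multiple of T_k.
All gears at start simultaneously when N is a common multiple of [9, 16, 8]; the smallest such N is lcm(9, 16, 8).
Start: lcm = T0 = 9
Fold in T1=16: gcd(9, 16) = 1; lcm(9, 16) = 9 * 16 / 1 = 144 / 1 = 144
Fold in T2=8: gcd(144, 8) = 8; lcm(144, 8) = 144 * 8 / 8 = 1152 / 8 = 144
Full cycle length = 144

Answer: 144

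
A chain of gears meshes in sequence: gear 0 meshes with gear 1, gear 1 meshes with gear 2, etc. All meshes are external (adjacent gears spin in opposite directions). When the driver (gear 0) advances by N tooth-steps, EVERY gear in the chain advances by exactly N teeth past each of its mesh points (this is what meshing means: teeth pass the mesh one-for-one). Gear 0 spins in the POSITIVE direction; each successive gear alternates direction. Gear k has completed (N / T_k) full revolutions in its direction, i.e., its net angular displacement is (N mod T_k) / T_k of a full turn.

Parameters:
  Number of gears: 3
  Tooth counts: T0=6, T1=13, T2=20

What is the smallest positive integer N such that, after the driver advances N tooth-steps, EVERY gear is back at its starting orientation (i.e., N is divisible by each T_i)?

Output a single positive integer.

Answer: 780

Derivation:
Gear k returns to start when N is a multiple of T_k.
All gears at start simultaneously when N is a common multiple of [6, 13, 20]; the smallest such N is lcm(6, 13, 20).
Start: lcm = T0 = 6
Fold in T1=13: gcd(6, 13) = 1; lcm(6, 13) = 6 * 13 / 1 = 78 / 1 = 78
Fold in T2=20: gcd(78, 20) = 2; lcm(78, 20) = 78 * 20 / 2 = 1560 / 2 = 780
Full cycle length = 780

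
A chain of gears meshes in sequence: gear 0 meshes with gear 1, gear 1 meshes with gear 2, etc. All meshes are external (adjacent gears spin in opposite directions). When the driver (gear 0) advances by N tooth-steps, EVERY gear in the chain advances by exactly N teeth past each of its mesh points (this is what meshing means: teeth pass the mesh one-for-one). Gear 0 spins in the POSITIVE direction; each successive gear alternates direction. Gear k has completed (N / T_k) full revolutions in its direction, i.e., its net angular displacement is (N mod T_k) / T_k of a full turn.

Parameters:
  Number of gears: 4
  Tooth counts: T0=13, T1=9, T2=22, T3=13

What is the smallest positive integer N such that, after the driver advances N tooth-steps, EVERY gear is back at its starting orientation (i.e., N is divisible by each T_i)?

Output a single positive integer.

Answer: 2574

Derivation:
Gear k returns to start when N is a multiple of T_k.
All gears at start simultaneously when N is a common multiple of [13, 9, 22, 13]; the smallest such N is lcm(13, 9, 22, 13).
Start: lcm = T0 = 13
Fold in T1=9: gcd(13, 9) = 1; lcm(13, 9) = 13 * 9 / 1 = 117 / 1 = 117
Fold in T2=22: gcd(117, 22) = 1; lcm(117, 22) = 117 * 22 / 1 = 2574 / 1 = 2574
Fold in T3=13: gcd(2574, 13) = 13; lcm(2574, 13) = 2574 * 13 / 13 = 33462 / 13 = 2574
Full cycle length = 2574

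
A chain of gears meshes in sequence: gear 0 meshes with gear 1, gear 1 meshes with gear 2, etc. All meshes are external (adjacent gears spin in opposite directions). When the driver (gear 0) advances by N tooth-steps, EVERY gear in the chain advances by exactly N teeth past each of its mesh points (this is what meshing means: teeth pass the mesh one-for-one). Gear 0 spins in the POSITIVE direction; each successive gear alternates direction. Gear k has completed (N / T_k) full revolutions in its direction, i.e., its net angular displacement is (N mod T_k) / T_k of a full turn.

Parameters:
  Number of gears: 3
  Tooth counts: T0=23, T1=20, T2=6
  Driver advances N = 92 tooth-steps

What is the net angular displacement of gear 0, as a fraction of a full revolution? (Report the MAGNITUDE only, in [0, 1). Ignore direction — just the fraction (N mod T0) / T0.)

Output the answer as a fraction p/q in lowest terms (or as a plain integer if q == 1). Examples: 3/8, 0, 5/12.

Chain of 3 gears, tooth counts: [23, 20, 6]
  gear 0: T0=23, direction=positive, advance = 92 mod 23 = 0 teeth = 0/23 turn
  gear 1: T1=20, direction=negative, advance = 92 mod 20 = 12 teeth = 12/20 turn
  gear 2: T2=6, direction=positive, advance = 92 mod 6 = 2 teeth = 2/6 turn
Gear 0: 92 mod 23 = 0
Fraction = 0 / 23 = 0/1 (gcd(0,23)=23) = 0

Answer: 0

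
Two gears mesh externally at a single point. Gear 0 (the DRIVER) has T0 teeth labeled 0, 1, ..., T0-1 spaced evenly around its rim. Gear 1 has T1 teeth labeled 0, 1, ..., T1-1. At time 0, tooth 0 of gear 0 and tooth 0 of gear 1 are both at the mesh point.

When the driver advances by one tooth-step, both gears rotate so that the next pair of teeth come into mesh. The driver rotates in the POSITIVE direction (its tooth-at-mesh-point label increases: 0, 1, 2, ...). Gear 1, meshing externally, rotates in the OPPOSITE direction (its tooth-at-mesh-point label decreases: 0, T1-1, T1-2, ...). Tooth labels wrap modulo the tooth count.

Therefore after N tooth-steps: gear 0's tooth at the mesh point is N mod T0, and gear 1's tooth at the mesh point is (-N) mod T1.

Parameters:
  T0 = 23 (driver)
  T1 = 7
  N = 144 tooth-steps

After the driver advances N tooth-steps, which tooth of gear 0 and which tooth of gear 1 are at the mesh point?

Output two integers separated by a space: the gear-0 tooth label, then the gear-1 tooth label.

Answer: 6 3

Derivation:
Gear 0 (driver, T0=23): tooth at mesh = N mod T0
  144 = 6 * 23 + 6, so 144 mod 23 = 6
  gear 0 tooth = 6
Gear 1 (driven, T1=7): tooth at mesh = (-N) mod T1
  144 = 20 * 7 + 4, so 144 mod 7 = 4
  (-144) mod 7 = (-4) mod 7 = 7 - 4 = 3
Mesh after 144 steps: gear-0 tooth 6 meets gear-1 tooth 3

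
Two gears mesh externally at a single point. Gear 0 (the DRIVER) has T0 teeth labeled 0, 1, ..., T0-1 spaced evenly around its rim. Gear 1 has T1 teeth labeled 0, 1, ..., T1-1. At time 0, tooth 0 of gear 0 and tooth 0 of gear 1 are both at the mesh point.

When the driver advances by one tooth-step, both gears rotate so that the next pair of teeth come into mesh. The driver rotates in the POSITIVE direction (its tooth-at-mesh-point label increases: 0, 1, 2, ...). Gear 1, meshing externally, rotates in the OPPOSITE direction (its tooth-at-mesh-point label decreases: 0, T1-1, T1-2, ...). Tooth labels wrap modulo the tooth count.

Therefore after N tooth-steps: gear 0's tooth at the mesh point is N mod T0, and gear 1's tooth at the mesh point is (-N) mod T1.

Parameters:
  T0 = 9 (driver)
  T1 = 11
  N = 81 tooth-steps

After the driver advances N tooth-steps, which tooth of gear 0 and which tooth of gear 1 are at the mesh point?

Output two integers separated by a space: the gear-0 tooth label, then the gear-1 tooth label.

Answer: 0 7

Derivation:
Gear 0 (driver, T0=9): tooth at mesh = N mod T0
  81 = 9 * 9 + 0, so 81 mod 9 = 0
  gear 0 tooth = 0
Gear 1 (driven, T1=11): tooth at mesh = (-N) mod T1
  81 = 7 * 11 + 4, so 81 mod 11 = 4
  (-81) mod 11 = (-4) mod 11 = 11 - 4 = 7
Mesh after 81 steps: gear-0 tooth 0 meets gear-1 tooth 7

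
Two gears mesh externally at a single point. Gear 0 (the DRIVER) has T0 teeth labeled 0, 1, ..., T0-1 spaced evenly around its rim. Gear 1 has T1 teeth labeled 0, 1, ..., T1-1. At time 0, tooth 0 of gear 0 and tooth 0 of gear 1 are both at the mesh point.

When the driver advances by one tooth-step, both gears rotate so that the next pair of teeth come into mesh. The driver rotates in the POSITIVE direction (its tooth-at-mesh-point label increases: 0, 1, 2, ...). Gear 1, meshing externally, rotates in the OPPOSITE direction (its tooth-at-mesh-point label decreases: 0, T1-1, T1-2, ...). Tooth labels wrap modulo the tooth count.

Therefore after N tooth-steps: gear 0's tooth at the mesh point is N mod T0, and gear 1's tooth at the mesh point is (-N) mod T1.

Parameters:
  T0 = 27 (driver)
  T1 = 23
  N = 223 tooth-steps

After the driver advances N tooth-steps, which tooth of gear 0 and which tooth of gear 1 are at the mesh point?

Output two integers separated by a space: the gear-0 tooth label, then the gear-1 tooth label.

Gear 0 (driver, T0=27): tooth at mesh = N mod T0
  223 = 8 * 27 + 7, so 223 mod 27 = 7
  gear 0 tooth = 7
Gear 1 (driven, T1=23): tooth at mesh = (-N) mod T1
  223 = 9 * 23 + 16, so 223 mod 23 = 16
  (-223) mod 23 = (-16) mod 23 = 23 - 16 = 7
Mesh after 223 steps: gear-0 tooth 7 meets gear-1 tooth 7

Answer: 7 7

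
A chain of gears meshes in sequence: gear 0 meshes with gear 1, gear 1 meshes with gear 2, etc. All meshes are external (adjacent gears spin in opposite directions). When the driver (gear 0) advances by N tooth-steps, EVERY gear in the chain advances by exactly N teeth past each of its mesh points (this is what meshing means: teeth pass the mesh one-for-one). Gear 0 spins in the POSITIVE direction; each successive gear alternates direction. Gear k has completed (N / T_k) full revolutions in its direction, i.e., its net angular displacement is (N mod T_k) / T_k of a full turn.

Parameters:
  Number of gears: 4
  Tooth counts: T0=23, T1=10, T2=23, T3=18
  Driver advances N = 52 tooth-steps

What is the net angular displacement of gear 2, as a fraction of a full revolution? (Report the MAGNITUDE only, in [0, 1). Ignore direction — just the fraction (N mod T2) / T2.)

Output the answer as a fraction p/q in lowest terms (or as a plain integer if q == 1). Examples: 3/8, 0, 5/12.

Chain of 4 gears, tooth counts: [23, 10, 23, 18]
  gear 0: T0=23, direction=positive, advance = 52 mod 23 = 6 teeth = 6/23 turn
  gear 1: T1=10, direction=negative, advance = 52 mod 10 = 2 teeth = 2/10 turn
  gear 2: T2=23, direction=positive, advance = 52 mod 23 = 6 teeth = 6/23 turn
  gear 3: T3=18, direction=negative, advance = 52 mod 18 = 16 teeth = 16/18 turn
Gear 2: 52 mod 23 = 6
Fraction = 6 / 23 = 6/23 (gcd(6,23)=1) = 6/23

Answer: 6/23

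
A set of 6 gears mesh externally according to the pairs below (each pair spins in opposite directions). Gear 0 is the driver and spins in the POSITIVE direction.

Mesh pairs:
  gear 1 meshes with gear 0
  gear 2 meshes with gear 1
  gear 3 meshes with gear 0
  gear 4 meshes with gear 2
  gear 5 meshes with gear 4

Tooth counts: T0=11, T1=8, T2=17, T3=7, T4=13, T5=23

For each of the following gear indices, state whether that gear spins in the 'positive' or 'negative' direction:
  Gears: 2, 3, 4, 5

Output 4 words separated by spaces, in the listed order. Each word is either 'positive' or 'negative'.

Answer: positive negative negative positive

Derivation:
Gear 0 (driver): positive (depth 0)
  gear 1: meshes with gear 0 -> depth 1 -> negative (opposite of gear 0)
  gear 2: meshes with gear 1 -> depth 2 -> positive (opposite of gear 1)
  gear 3: meshes with gear 0 -> depth 1 -> negative (opposite of gear 0)
  gear 4: meshes with gear 2 -> depth 3 -> negative (opposite of gear 2)
  gear 5: meshes with gear 4 -> depth 4 -> positive (opposite of gear 4)
Queried indices 2, 3, 4, 5 -> positive, negative, negative, positive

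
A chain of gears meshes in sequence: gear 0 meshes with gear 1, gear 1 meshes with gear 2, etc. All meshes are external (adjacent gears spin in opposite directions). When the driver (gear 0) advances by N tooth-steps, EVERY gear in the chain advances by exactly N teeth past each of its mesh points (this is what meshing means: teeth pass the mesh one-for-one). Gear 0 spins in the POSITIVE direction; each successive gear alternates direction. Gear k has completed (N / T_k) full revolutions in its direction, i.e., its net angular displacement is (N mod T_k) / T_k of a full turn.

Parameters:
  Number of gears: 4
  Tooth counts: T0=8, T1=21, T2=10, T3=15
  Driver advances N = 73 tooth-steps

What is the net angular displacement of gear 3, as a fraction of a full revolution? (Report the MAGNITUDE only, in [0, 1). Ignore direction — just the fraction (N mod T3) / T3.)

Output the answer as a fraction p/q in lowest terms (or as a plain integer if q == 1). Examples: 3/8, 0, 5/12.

Answer: 13/15

Derivation:
Chain of 4 gears, tooth counts: [8, 21, 10, 15]
  gear 0: T0=8, direction=positive, advance = 73 mod 8 = 1 teeth = 1/8 turn
  gear 1: T1=21, direction=negative, advance = 73 mod 21 = 10 teeth = 10/21 turn
  gear 2: T2=10, direction=positive, advance = 73 mod 10 = 3 teeth = 3/10 turn
  gear 3: T3=15, direction=negative, advance = 73 mod 15 = 13 teeth = 13/15 turn
Gear 3: 73 mod 15 = 13
Fraction = 13 / 15 = 13/15 (gcd(13,15)=1) = 13/15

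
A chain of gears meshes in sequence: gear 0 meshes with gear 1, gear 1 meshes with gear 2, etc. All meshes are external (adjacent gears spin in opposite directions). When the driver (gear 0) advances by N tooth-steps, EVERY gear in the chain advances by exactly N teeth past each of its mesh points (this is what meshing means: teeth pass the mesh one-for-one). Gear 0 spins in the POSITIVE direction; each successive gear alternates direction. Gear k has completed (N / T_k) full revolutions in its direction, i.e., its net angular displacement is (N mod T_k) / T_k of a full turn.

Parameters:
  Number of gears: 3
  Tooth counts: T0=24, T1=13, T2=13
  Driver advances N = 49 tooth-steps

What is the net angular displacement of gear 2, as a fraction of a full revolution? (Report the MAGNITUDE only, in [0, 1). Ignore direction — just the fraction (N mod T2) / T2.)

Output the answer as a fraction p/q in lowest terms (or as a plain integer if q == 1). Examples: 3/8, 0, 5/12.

Chain of 3 gears, tooth counts: [24, 13, 13]
  gear 0: T0=24, direction=positive, advance = 49 mod 24 = 1 teeth = 1/24 turn
  gear 1: T1=13, direction=negative, advance = 49 mod 13 = 10 teeth = 10/13 turn
  gear 2: T2=13, direction=positive, advance = 49 mod 13 = 10 teeth = 10/13 turn
Gear 2: 49 mod 13 = 10
Fraction = 10 / 13 = 10/13 (gcd(10,13)=1) = 10/13

Answer: 10/13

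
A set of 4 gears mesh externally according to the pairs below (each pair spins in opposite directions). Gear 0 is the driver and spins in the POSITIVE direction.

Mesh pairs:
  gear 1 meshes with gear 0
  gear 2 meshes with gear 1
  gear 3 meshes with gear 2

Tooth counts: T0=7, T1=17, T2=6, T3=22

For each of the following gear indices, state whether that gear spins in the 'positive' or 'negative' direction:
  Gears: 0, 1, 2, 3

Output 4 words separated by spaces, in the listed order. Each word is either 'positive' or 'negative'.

Gear 0 (driver): positive (depth 0)
  gear 1: meshes with gear 0 -> depth 1 -> negative (opposite of gear 0)
  gear 2: meshes with gear 1 -> depth 2 -> positive (opposite of gear 1)
  gear 3: meshes with gear 2 -> depth 3 -> negative (opposite of gear 2)
Queried indices 0, 1, 2, 3 -> positive, negative, positive, negative

Answer: positive negative positive negative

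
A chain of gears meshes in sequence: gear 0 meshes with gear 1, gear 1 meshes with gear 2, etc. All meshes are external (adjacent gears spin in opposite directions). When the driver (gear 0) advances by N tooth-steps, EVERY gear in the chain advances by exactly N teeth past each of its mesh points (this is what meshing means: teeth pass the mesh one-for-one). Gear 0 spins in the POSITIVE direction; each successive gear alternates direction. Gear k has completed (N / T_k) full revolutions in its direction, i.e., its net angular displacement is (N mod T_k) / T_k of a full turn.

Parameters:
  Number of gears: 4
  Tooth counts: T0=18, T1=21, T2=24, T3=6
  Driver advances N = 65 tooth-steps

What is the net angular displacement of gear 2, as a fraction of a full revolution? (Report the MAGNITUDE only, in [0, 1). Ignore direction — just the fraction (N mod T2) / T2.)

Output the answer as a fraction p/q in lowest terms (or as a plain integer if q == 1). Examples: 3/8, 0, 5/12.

Chain of 4 gears, tooth counts: [18, 21, 24, 6]
  gear 0: T0=18, direction=positive, advance = 65 mod 18 = 11 teeth = 11/18 turn
  gear 1: T1=21, direction=negative, advance = 65 mod 21 = 2 teeth = 2/21 turn
  gear 2: T2=24, direction=positive, advance = 65 mod 24 = 17 teeth = 17/24 turn
  gear 3: T3=6, direction=negative, advance = 65 mod 6 = 5 teeth = 5/6 turn
Gear 2: 65 mod 24 = 17
Fraction = 17 / 24 = 17/24 (gcd(17,24)=1) = 17/24

Answer: 17/24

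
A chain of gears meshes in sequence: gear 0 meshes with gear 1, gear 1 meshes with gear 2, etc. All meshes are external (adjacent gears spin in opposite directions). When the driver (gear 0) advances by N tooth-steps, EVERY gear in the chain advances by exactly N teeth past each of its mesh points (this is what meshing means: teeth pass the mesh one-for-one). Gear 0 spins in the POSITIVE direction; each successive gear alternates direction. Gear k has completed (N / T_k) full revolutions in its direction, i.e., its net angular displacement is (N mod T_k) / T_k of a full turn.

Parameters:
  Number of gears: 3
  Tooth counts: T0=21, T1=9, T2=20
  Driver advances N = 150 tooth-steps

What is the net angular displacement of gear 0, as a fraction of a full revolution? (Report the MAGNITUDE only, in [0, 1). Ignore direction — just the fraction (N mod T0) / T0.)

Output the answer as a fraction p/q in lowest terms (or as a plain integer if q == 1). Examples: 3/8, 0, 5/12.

Answer: 1/7

Derivation:
Chain of 3 gears, tooth counts: [21, 9, 20]
  gear 0: T0=21, direction=positive, advance = 150 mod 21 = 3 teeth = 3/21 turn
  gear 1: T1=9, direction=negative, advance = 150 mod 9 = 6 teeth = 6/9 turn
  gear 2: T2=20, direction=positive, advance = 150 mod 20 = 10 teeth = 10/20 turn
Gear 0: 150 mod 21 = 3
Fraction = 3 / 21 = 1/7 (gcd(3,21)=3) = 1/7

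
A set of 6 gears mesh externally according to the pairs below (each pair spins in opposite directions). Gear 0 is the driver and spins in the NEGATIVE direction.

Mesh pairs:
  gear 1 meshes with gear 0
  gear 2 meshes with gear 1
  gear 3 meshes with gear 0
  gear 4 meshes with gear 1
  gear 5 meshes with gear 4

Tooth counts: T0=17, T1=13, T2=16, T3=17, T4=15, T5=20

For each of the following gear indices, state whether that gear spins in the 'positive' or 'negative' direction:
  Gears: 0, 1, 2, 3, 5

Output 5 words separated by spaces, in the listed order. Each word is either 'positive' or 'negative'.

Answer: negative positive negative positive positive

Derivation:
Gear 0 (driver): negative (depth 0)
  gear 1: meshes with gear 0 -> depth 1 -> positive (opposite of gear 0)
  gear 2: meshes with gear 1 -> depth 2 -> negative (opposite of gear 1)
  gear 3: meshes with gear 0 -> depth 1 -> positive (opposite of gear 0)
  gear 4: meshes with gear 1 -> depth 2 -> negative (opposite of gear 1)
  gear 5: meshes with gear 4 -> depth 3 -> positive (opposite of gear 4)
Queried indices 0, 1, 2, 3, 5 -> negative, positive, negative, positive, positive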